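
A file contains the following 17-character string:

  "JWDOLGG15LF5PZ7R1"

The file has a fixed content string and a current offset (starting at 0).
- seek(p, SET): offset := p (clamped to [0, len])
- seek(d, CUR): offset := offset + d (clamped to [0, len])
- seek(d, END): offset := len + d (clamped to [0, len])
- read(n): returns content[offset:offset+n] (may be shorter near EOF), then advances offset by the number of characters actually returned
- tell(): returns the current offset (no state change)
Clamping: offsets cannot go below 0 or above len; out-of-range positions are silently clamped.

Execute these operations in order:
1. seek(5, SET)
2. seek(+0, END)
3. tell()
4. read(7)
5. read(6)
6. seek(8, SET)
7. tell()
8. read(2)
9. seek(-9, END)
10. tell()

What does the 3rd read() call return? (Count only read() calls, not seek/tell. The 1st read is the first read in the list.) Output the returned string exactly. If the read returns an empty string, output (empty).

Answer: 5L

Derivation:
After 1 (seek(5, SET)): offset=5
After 2 (seek(+0, END)): offset=17
After 3 (tell()): offset=17
After 4 (read(7)): returned '', offset=17
After 5 (read(6)): returned '', offset=17
After 6 (seek(8, SET)): offset=8
After 7 (tell()): offset=8
After 8 (read(2)): returned '5L', offset=10
After 9 (seek(-9, END)): offset=8
After 10 (tell()): offset=8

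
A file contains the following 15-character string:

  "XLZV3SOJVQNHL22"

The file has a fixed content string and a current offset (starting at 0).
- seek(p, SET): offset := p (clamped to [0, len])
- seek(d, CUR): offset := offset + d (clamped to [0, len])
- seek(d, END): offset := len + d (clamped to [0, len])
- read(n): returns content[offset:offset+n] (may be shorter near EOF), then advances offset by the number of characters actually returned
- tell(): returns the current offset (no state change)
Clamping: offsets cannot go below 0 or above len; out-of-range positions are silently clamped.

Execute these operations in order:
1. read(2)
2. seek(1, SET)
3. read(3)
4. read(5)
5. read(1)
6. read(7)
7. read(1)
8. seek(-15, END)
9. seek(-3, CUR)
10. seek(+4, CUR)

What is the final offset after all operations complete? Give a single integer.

After 1 (read(2)): returned 'XL', offset=2
After 2 (seek(1, SET)): offset=1
After 3 (read(3)): returned 'LZV', offset=4
After 4 (read(5)): returned '3SOJV', offset=9
After 5 (read(1)): returned 'Q', offset=10
After 6 (read(7)): returned 'NHL22', offset=15
After 7 (read(1)): returned '', offset=15
After 8 (seek(-15, END)): offset=0
After 9 (seek(-3, CUR)): offset=0
After 10 (seek(+4, CUR)): offset=4

Answer: 4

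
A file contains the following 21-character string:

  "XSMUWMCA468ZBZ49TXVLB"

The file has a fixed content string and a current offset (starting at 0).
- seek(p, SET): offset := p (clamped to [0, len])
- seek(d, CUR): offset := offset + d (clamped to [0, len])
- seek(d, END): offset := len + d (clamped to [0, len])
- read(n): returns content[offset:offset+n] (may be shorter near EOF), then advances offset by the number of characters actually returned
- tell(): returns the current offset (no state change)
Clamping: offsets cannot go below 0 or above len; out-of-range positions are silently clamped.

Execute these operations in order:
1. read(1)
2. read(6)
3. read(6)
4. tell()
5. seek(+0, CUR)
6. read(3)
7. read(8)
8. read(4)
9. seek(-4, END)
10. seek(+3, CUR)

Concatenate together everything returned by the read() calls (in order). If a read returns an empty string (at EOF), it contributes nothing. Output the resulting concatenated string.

Answer: XSMUWMCA468ZBZ49TXVLB

Derivation:
After 1 (read(1)): returned 'X', offset=1
After 2 (read(6)): returned 'SMUWMC', offset=7
After 3 (read(6)): returned 'A468ZB', offset=13
After 4 (tell()): offset=13
After 5 (seek(+0, CUR)): offset=13
After 6 (read(3)): returned 'Z49', offset=16
After 7 (read(8)): returned 'TXVLB', offset=21
After 8 (read(4)): returned '', offset=21
After 9 (seek(-4, END)): offset=17
After 10 (seek(+3, CUR)): offset=20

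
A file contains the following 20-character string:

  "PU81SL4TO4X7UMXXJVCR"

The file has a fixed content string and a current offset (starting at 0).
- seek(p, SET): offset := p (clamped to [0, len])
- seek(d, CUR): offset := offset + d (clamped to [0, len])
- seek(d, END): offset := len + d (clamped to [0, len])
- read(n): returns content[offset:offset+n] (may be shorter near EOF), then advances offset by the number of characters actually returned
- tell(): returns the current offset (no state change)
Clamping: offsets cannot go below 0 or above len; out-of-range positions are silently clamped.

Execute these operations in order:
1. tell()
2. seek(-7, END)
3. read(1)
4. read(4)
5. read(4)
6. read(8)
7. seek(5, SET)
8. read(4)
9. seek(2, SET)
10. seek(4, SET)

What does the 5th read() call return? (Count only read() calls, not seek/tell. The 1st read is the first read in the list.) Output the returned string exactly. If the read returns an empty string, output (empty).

After 1 (tell()): offset=0
After 2 (seek(-7, END)): offset=13
After 3 (read(1)): returned 'M', offset=14
After 4 (read(4)): returned 'XXJV', offset=18
After 5 (read(4)): returned 'CR', offset=20
After 6 (read(8)): returned '', offset=20
After 7 (seek(5, SET)): offset=5
After 8 (read(4)): returned 'L4TO', offset=9
After 9 (seek(2, SET)): offset=2
After 10 (seek(4, SET)): offset=4

Answer: L4TO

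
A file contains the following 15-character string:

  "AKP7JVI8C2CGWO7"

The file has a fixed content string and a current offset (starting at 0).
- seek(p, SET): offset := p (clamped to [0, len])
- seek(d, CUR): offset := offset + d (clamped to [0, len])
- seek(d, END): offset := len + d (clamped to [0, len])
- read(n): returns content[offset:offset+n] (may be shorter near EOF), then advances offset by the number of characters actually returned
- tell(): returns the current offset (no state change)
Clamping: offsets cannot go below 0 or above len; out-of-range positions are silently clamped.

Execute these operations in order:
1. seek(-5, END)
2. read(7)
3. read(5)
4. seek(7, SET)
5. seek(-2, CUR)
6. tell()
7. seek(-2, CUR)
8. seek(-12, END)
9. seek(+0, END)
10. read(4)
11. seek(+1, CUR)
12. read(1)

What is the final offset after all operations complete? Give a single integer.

Answer: 15

Derivation:
After 1 (seek(-5, END)): offset=10
After 2 (read(7)): returned 'CGWO7', offset=15
After 3 (read(5)): returned '', offset=15
After 4 (seek(7, SET)): offset=7
After 5 (seek(-2, CUR)): offset=5
After 6 (tell()): offset=5
After 7 (seek(-2, CUR)): offset=3
After 8 (seek(-12, END)): offset=3
After 9 (seek(+0, END)): offset=15
After 10 (read(4)): returned '', offset=15
After 11 (seek(+1, CUR)): offset=15
After 12 (read(1)): returned '', offset=15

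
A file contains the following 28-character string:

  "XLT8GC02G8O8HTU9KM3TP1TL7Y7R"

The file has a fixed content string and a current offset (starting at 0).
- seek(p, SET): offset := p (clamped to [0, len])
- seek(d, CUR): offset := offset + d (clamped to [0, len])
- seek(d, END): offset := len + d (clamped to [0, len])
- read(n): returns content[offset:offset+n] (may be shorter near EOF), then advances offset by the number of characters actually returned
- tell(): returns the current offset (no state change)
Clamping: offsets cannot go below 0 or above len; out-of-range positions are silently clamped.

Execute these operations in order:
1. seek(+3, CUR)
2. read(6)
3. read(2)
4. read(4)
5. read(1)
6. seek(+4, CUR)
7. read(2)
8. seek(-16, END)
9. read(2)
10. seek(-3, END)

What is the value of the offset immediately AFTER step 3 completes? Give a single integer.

Answer: 11

Derivation:
After 1 (seek(+3, CUR)): offset=3
After 2 (read(6)): returned '8GC02G', offset=9
After 3 (read(2)): returned '8O', offset=11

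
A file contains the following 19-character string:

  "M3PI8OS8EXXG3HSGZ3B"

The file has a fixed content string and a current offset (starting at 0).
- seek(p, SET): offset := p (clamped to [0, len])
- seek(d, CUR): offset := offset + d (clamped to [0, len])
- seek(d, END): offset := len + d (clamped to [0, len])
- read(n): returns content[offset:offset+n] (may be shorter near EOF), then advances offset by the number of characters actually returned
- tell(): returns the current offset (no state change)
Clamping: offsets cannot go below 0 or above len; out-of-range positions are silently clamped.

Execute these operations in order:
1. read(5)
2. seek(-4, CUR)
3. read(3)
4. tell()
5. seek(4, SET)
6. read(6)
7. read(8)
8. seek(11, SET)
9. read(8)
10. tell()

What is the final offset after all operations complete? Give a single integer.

Answer: 19

Derivation:
After 1 (read(5)): returned 'M3PI8', offset=5
After 2 (seek(-4, CUR)): offset=1
After 3 (read(3)): returned '3PI', offset=4
After 4 (tell()): offset=4
After 5 (seek(4, SET)): offset=4
After 6 (read(6)): returned '8OS8EX', offset=10
After 7 (read(8)): returned 'XG3HSGZ3', offset=18
After 8 (seek(11, SET)): offset=11
After 9 (read(8)): returned 'G3HSGZ3B', offset=19
After 10 (tell()): offset=19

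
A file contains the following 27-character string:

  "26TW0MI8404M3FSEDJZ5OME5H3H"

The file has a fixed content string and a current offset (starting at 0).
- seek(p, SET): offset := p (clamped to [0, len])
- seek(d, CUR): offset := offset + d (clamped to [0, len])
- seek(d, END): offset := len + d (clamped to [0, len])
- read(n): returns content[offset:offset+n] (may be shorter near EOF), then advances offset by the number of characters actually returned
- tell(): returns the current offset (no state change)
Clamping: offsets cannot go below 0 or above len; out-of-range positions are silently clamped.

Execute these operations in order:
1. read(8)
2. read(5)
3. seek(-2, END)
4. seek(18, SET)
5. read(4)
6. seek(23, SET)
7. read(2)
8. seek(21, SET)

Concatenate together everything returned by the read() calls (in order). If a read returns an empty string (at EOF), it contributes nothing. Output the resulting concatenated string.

After 1 (read(8)): returned '26TW0MI8', offset=8
After 2 (read(5)): returned '404M3', offset=13
After 3 (seek(-2, END)): offset=25
After 4 (seek(18, SET)): offset=18
After 5 (read(4)): returned 'Z5OM', offset=22
After 6 (seek(23, SET)): offset=23
After 7 (read(2)): returned '5H', offset=25
After 8 (seek(21, SET)): offset=21

Answer: 26TW0MI8404M3Z5OM5H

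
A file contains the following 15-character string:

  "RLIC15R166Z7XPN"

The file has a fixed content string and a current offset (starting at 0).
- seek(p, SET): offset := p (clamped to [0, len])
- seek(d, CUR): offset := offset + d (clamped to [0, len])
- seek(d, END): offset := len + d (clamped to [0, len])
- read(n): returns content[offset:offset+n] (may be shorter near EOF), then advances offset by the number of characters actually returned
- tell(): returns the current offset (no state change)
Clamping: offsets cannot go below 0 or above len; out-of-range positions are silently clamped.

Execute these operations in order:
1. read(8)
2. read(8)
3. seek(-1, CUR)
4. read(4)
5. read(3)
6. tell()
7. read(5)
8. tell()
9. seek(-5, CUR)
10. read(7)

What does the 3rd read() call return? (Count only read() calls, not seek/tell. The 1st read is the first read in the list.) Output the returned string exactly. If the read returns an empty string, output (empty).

After 1 (read(8)): returned 'RLIC15R1', offset=8
After 2 (read(8)): returned '66Z7XPN', offset=15
After 3 (seek(-1, CUR)): offset=14
After 4 (read(4)): returned 'N', offset=15
After 5 (read(3)): returned '', offset=15
After 6 (tell()): offset=15
After 7 (read(5)): returned '', offset=15
After 8 (tell()): offset=15
After 9 (seek(-5, CUR)): offset=10
After 10 (read(7)): returned 'Z7XPN', offset=15

Answer: N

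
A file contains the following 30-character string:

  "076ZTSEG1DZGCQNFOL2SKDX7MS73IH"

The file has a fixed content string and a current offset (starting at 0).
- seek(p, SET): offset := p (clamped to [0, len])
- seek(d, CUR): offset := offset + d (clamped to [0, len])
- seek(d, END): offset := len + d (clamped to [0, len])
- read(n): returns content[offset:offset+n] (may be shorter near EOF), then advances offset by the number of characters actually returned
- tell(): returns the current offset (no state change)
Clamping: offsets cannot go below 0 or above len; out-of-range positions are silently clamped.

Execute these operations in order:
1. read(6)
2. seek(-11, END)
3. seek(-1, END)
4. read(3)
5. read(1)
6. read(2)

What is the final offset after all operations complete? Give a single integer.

Answer: 30

Derivation:
After 1 (read(6)): returned '076ZTS', offset=6
After 2 (seek(-11, END)): offset=19
After 3 (seek(-1, END)): offset=29
After 4 (read(3)): returned 'H', offset=30
After 5 (read(1)): returned '', offset=30
After 6 (read(2)): returned '', offset=30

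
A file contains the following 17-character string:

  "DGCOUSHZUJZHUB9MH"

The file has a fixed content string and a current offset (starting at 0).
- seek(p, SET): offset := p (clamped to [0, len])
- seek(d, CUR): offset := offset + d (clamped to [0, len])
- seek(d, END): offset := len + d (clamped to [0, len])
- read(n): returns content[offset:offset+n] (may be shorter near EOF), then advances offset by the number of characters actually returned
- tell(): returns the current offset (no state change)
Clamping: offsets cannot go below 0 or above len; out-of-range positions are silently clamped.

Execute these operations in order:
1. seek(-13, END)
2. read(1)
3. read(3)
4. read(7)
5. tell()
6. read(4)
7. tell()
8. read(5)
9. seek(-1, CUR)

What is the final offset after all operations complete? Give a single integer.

Answer: 16

Derivation:
After 1 (seek(-13, END)): offset=4
After 2 (read(1)): returned 'U', offset=5
After 3 (read(3)): returned 'SHZ', offset=8
After 4 (read(7)): returned 'UJZHUB9', offset=15
After 5 (tell()): offset=15
After 6 (read(4)): returned 'MH', offset=17
After 7 (tell()): offset=17
After 8 (read(5)): returned '', offset=17
After 9 (seek(-1, CUR)): offset=16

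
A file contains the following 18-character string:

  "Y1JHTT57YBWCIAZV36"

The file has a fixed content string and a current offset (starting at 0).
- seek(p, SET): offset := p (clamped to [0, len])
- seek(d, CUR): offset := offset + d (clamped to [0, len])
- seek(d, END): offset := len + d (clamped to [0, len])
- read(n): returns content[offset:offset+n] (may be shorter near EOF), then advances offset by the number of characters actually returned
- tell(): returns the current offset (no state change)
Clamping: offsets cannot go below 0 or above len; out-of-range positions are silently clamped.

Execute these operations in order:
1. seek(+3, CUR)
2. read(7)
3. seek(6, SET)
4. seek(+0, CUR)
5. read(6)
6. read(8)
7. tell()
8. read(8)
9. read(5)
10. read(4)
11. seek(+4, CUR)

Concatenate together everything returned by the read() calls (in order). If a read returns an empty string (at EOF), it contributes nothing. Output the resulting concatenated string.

After 1 (seek(+3, CUR)): offset=3
After 2 (read(7)): returned 'HTT57YB', offset=10
After 3 (seek(6, SET)): offset=6
After 4 (seek(+0, CUR)): offset=6
After 5 (read(6)): returned '57YBWC', offset=12
After 6 (read(8)): returned 'IAZV36', offset=18
After 7 (tell()): offset=18
After 8 (read(8)): returned '', offset=18
After 9 (read(5)): returned '', offset=18
After 10 (read(4)): returned '', offset=18
After 11 (seek(+4, CUR)): offset=18

Answer: HTT57YB57YBWCIAZV36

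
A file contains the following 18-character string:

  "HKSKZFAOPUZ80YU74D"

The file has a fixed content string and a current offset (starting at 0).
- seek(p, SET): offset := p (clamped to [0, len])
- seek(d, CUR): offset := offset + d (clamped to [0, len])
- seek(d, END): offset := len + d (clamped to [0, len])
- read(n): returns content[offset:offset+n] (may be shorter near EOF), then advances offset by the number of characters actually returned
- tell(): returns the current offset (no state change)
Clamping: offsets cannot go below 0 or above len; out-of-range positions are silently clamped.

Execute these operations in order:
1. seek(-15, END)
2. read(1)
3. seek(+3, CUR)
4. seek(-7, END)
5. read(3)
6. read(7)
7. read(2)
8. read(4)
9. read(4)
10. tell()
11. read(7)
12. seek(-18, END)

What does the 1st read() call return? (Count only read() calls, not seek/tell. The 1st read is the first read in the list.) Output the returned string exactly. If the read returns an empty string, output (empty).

After 1 (seek(-15, END)): offset=3
After 2 (read(1)): returned 'K', offset=4
After 3 (seek(+3, CUR)): offset=7
After 4 (seek(-7, END)): offset=11
After 5 (read(3)): returned '80Y', offset=14
After 6 (read(7)): returned 'U74D', offset=18
After 7 (read(2)): returned '', offset=18
After 8 (read(4)): returned '', offset=18
After 9 (read(4)): returned '', offset=18
After 10 (tell()): offset=18
After 11 (read(7)): returned '', offset=18
After 12 (seek(-18, END)): offset=0

Answer: K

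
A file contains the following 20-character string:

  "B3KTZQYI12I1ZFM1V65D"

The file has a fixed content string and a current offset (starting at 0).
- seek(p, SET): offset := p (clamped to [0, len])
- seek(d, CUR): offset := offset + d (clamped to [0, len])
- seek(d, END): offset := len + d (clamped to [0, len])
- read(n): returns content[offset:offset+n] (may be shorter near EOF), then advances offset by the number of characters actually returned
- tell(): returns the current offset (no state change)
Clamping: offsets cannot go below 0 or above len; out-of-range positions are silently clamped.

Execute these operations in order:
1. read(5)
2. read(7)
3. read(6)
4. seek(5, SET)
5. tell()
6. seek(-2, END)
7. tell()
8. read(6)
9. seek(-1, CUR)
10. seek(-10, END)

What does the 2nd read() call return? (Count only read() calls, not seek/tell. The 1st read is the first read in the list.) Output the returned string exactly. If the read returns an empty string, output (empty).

Answer: QYI12I1

Derivation:
After 1 (read(5)): returned 'B3KTZ', offset=5
After 2 (read(7)): returned 'QYI12I1', offset=12
After 3 (read(6)): returned 'ZFM1V6', offset=18
After 4 (seek(5, SET)): offset=5
After 5 (tell()): offset=5
After 6 (seek(-2, END)): offset=18
After 7 (tell()): offset=18
After 8 (read(6)): returned '5D', offset=20
After 9 (seek(-1, CUR)): offset=19
After 10 (seek(-10, END)): offset=10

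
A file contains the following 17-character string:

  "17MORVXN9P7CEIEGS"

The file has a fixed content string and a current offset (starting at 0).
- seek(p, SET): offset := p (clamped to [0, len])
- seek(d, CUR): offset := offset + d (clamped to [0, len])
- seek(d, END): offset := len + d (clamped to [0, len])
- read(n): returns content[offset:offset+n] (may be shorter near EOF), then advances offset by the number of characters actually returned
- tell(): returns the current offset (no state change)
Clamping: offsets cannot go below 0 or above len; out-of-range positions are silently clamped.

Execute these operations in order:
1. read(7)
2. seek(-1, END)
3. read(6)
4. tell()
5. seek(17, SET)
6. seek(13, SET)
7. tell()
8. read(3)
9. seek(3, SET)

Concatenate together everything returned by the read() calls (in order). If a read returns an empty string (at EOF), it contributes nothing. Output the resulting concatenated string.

After 1 (read(7)): returned '17MORVX', offset=7
After 2 (seek(-1, END)): offset=16
After 3 (read(6)): returned 'S', offset=17
After 4 (tell()): offset=17
After 5 (seek(17, SET)): offset=17
After 6 (seek(13, SET)): offset=13
After 7 (tell()): offset=13
After 8 (read(3)): returned 'IEG', offset=16
After 9 (seek(3, SET)): offset=3

Answer: 17MORVXSIEG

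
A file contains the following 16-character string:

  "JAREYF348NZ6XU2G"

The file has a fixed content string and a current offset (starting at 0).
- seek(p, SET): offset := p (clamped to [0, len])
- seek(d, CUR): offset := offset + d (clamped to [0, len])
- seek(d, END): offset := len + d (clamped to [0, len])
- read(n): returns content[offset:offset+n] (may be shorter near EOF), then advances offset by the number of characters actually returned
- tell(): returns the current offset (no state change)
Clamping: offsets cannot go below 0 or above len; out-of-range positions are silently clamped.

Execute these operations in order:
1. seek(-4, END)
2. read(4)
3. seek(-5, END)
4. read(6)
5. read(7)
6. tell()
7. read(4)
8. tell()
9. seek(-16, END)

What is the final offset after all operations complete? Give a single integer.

After 1 (seek(-4, END)): offset=12
After 2 (read(4)): returned 'XU2G', offset=16
After 3 (seek(-5, END)): offset=11
After 4 (read(6)): returned '6XU2G', offset=16
After 5 (read(7)): returned '', offset=16
After 6 (tell()): offset=16
After 7 (read(4)): returned '', offset=16
After 8 (tell()): offset=16
After 9 (seek(-16, END)): offset=0

Answer: 0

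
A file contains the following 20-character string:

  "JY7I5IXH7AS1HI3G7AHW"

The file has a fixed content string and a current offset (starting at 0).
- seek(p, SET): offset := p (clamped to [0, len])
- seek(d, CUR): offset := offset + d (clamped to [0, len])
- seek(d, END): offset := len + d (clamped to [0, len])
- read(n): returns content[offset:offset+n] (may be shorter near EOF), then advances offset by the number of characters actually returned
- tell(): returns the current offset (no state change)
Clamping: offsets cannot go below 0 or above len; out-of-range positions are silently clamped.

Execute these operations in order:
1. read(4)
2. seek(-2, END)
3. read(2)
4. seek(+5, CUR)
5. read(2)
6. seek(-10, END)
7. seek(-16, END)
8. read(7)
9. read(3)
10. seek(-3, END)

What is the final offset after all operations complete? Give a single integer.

Answer: 17

Derivation:
After 1 (read(4)): returned 'JY7I', offset=4
After 2 (seek(-2, END)): offset=18
After 3 (read(2)): returned 'HW', offset=20
After 4 (seek(+5, CUR)): offset=20
After 5 (read(2)): returned '', offset=20
After 6 (seek(-10, END)): offset=10
After 7 (seek(-16, END)): offset=4
After 8 (read(7)): returned '5IXH7AS', offset=11
After 9 (read(3)): returned '1HI', offset=14
After 10 (seek(-3, END)): offset=17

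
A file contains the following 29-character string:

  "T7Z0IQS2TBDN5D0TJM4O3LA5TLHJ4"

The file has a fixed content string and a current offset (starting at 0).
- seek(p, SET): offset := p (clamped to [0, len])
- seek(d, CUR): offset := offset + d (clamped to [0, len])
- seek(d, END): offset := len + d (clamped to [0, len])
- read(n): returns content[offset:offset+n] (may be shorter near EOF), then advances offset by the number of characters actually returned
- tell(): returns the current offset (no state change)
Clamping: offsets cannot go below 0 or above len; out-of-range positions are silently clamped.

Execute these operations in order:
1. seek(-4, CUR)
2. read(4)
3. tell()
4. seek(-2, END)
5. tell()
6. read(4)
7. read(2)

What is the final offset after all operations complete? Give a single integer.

Answer: 29

Derivation:
After 1 (seek(-4, CUR)): offset=0
After 2 (read(4)): returned 'T7Z0', offset=4
After 3 (tell()): offset=4
After 4 (seek(-2, END)): offset=27
After 5 (tell()): offset=27
After 6 (read(4)): returned 'J4', offset=29
After 7 (read(2)): returned '', offset=29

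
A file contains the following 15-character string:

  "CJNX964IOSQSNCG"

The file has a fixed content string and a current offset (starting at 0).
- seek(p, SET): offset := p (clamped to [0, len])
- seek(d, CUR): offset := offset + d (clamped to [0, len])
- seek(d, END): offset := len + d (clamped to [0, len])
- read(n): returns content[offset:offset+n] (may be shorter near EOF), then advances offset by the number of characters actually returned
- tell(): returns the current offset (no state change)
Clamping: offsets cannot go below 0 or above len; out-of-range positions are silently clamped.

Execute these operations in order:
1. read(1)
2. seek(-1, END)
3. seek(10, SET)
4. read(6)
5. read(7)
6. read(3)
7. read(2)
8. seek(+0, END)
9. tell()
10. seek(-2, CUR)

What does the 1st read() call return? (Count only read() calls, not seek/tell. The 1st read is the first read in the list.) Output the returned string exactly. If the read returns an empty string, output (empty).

After 1 (read(1)): returned 'C', offset=1
After 2 (seek(-1, END)): offset=14
After 3 (seek(10, SET)): offset=10
After 4 (read(6)): returned 'QSNCG', offset=15
After 5 (read(7)): returned '', offset=15
After 6 (read(3)): returned '', offset=15
After 7 (read(2)): returned '', offset=15
After 8 (seek(+0, END)): offset=15
After 9 (tell()): offset=15
After 10 (seek(-2, CUR)): offset=13

Answer: C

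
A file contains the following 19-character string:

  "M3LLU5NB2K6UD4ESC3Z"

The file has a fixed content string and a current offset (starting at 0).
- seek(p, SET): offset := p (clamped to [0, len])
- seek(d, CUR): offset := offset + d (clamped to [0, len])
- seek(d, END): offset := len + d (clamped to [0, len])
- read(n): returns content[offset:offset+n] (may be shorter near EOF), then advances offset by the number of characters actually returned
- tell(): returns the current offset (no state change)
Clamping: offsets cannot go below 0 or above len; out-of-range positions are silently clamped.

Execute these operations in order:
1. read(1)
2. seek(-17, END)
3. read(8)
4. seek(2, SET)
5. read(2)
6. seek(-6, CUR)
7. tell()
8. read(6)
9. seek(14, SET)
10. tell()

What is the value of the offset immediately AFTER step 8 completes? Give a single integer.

Answer: 6

Derivation:
After 1 (read(1)): returned 'M', offset=1
After 2 (seek(-17, END)): offset=2
After 3 (read(8)): returned 'LLU5NB2K', offset=10
After 4 (seek(2, SET)): offset=2
After 5 (read(2)): returned 'LL', offset=4
After 6 (seek(-6, CUR)): offset=0
After 7 (tell()): offset=0
After 8 (read(6)): returned 'M3LLU5', offset=6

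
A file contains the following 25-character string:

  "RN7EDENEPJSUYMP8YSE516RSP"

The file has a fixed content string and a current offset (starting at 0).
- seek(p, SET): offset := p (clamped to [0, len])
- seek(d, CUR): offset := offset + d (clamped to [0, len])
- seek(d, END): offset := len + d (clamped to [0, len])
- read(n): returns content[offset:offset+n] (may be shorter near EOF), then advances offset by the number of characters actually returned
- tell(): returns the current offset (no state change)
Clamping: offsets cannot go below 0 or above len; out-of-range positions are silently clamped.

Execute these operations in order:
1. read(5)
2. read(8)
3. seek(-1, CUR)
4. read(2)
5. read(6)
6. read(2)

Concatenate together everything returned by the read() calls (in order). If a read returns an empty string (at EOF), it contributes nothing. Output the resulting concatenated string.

After 1 (read(5)): returned 'RN7ED', offset=5
After 2 (read(8)): returned 'ENEPJSUY', offset=13
After 3 (seek(-1, CUR)): offset=12
After 4 (read(2)): returned 'YM', offset=14
After 5 (read(6)): returned 'P8YSE5', offset=20
After 6 (read(2)): returned '16', offset=22

Answer: RN7EDENEPJSUYYMP8YSE516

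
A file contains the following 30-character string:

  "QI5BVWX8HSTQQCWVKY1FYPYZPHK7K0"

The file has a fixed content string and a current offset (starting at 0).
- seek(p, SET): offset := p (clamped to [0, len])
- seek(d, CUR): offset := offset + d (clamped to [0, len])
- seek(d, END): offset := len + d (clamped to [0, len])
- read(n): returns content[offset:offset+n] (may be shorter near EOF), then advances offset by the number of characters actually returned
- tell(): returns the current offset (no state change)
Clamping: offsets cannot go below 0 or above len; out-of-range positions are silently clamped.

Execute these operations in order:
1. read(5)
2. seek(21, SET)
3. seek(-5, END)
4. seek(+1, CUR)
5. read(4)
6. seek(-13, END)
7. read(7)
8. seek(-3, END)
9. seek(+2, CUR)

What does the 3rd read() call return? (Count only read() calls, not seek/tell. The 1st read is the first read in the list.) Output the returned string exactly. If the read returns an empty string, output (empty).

After 1 (read(5)): returned 'QI5BV', offset=5
After 2 (seek(21, SET)): offset=21
After 3 (seek(-5, END)): offset=25
After 4 (seek(+1, CUR)): offset=26
After 5 (read(4)): returned 'K7K0', offset=30
After 6 (seek(-13, END)): offset=17
After 7 (read(7)): returned 'Y1FYPYZ', offset=24
After 8 (seek(-3, END)): offset=27
After 9 (seek(+2, CUR)): offset=29

Answer: Y1FYPYZ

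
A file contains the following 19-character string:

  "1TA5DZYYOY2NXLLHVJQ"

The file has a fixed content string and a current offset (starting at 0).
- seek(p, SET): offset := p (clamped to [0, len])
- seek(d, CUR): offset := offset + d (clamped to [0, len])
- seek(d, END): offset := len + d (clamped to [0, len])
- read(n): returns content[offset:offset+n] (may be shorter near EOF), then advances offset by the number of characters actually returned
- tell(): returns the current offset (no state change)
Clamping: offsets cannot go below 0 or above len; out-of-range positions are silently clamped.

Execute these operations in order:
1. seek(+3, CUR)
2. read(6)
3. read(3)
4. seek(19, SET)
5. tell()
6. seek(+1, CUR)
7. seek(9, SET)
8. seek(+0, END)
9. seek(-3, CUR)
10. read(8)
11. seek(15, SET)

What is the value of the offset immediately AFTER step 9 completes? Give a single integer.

After 1 (seek(+3, CUR)): offset=3
After 2 (read(6)): returned '5DZYYO', offset=9
After 3 (read(3)): returned 'Y2N', offset=12
After 4 (seek(19, SET)): offset=19
After 5 (tell()): offset=19
After 6 (seek(+1, CUR)): offset=19
After 7 (seek(9, SET)): offset=9
After 8 (seek(+0, END)): offset=19
After 9 (seek(-3, CUR)): offset=16

Answer: 16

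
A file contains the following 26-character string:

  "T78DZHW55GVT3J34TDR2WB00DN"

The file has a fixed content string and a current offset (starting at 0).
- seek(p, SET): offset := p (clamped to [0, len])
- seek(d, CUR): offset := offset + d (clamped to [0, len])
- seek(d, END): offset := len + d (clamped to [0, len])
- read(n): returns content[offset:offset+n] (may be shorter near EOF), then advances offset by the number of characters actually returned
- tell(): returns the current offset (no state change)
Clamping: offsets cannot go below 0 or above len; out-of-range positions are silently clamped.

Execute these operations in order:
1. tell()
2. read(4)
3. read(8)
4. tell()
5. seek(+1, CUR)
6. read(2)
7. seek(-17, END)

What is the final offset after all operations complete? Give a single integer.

After 1 (tell()): offset=0
After 2 (read(4)): returned 'T78D', offset=4
After 3 (read(8)): returned 'ZHW55GVT', offset=12
After 4 (tell()): offset=12
After 5 (seek(+1, CUR)): offset=13
After 6 (read(2)): returned 'J3', offset=15
After 7 (seek(-17, END)): offset=9

Answer: 9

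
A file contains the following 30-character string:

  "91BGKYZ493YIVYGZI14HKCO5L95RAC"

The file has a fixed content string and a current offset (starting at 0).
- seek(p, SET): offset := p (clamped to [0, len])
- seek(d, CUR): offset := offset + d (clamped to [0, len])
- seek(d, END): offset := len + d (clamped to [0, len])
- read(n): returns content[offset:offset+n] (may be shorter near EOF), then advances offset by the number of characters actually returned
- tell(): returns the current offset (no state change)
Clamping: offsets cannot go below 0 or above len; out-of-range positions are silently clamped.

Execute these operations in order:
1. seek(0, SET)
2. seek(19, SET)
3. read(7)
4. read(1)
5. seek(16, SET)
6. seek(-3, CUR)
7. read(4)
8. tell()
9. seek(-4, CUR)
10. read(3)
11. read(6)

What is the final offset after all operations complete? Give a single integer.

Answer: 22

Derivation:
After 1 (seek(0, SET)): offset=0
After 2 (seek(19, SET)): offset=19
After 3 (read(7)): returned 'HKCO5L9', offset=26
After 4 (read(1)): returned '5', offset=27
After 5 (seek(16, SET)): offset=16
After 6 (seek(-3, CUR)): offset=13
After 7 (read(4)): returned 'YGZI', offset=17
After 8 (tell()): offset=17
After 9 (seek(-4, CUR)): offset=13
After 10 (read(3)): returned 'YGZ', offset=16
After 11 (read(6)): returned 'I14HKC', offset=22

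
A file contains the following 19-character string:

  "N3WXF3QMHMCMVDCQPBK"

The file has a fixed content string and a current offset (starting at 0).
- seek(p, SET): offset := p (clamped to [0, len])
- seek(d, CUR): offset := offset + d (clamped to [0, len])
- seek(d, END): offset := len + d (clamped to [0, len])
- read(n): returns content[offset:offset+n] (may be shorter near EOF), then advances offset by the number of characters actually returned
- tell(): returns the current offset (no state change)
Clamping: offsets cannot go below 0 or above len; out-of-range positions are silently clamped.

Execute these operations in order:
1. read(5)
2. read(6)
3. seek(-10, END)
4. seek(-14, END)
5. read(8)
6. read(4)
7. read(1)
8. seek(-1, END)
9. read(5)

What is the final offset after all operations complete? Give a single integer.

Answer: 19

Derivation:
After 1 (read(5)): returned 'N3WXF', offset=5
After 2 (read(6)): returned '3QMHMC', offset=11
After 3 (seek(-10, END)): offset=9
After 4 (seek(-14, END)): offset=5
After 5 (read(8)): returned '3QMHMCMV', offset=13
After 6 (read(4)): returned 'DCQP', offset=17
After 7 (read(1)): returned 'B', offset=18
After 8 (seek(-1, END)): offset=18
After 9 (read(5)): returned 'K', offset=19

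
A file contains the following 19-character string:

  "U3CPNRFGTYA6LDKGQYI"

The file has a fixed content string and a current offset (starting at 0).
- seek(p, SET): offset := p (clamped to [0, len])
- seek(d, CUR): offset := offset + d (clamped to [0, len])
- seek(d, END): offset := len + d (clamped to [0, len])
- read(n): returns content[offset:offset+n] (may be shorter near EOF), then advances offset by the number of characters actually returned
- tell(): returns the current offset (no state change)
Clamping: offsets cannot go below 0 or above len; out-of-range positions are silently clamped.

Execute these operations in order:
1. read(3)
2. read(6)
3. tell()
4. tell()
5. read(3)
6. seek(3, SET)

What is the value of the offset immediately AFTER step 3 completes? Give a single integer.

Answer: 9

Derivation:
After 1 (read(3)): returned 'U3C', offset=3
After 2 (read(6)): returned 'PNRFGT', offset=9
After 3 (tell()): offset=9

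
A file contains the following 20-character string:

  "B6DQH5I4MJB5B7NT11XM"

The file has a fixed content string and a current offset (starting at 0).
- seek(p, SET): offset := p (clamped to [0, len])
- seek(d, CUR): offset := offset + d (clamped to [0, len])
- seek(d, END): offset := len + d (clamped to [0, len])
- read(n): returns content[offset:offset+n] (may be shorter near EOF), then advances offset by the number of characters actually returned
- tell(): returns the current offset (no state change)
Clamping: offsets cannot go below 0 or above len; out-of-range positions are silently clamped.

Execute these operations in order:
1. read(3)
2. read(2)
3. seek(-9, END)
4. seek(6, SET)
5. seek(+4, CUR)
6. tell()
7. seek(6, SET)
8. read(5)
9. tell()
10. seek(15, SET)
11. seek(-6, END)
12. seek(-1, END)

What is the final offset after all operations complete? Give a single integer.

After 1 (read(3)): returned 'B6D', offset=3
After 2 (read(2)): returned 'QH', offset=5
After 3 (seek(-9, END)): offset=11
After 4 (seek(6, SET)): offset=6
After 5 (seek(+4, CUR)): offset=10
After 6 (tell()): offset=10
After 7 (seek(6, SET)): offset=6
After 8 (read(5)): returned 'I4MJB', offset=11
After 9 (tell()): offset=11
After 10 (seek(15, SET)): offset=15
After 11 (seek(-6, END)): offset=14
After 12 (seek(-1, END)): offset=19

Answer: 19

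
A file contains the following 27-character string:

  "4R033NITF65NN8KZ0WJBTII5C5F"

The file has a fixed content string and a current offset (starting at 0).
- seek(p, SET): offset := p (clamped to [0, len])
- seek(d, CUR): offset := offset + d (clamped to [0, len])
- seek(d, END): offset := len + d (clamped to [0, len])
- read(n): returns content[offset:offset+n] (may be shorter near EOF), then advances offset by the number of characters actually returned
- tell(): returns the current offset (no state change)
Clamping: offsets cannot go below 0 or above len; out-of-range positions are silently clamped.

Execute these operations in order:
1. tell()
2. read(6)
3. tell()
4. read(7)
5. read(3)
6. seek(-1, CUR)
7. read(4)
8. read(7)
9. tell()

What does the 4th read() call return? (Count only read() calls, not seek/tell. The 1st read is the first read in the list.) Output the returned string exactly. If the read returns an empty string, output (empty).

Answer: Z0WJ

Derivation:
After 1 (tell()): offset=0
After 2 (read(6)): returned '4R033N', offset=6
After 3 (tell()): offset=6
After 4 (read(7)): returned 'ITF65NN', offset=13
After 5 (read(3)): returned '8KZ', offset=16
After 6 (seek(-1, CUR)): offset=15
After 7 (read(4)): returned 'Z0WJ', offset=19
After 8 (read(7)): returned 'BTII5C5', offset=26
After 9 (tell()): offset=26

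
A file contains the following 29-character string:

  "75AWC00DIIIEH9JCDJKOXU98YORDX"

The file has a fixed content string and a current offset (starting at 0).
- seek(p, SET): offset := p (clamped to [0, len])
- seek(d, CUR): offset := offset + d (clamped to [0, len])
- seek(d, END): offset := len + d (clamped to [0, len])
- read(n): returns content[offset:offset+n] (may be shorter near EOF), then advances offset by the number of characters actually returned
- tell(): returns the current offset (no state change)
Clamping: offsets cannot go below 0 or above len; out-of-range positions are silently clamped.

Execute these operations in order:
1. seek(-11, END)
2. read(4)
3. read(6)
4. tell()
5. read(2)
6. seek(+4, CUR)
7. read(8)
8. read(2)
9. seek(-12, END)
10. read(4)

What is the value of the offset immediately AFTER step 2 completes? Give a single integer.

After 1 (seek(-11, END)): offset=18
After 2 (read(4)): returned 'KOXU', offset=22

Answer: 22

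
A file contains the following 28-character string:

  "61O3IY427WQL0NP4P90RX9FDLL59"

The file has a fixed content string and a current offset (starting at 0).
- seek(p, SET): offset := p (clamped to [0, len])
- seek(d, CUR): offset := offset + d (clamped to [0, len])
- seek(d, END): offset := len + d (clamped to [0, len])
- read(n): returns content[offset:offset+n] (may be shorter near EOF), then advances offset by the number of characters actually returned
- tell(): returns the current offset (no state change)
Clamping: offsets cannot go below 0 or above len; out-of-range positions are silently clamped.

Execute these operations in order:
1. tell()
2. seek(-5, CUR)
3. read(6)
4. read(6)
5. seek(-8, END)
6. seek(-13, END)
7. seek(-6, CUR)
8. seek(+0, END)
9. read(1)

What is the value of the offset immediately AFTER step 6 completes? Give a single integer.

After 1 (tell()): offset=0
After 2 (seek(-5, CUR)): offset=0
After 3 (read(6)): returned '61O3IY', offset=6
After 4 (read(6)): returned '427WQL', offset=12
After 5 (seek(-8, END)): offset=20
After 6 (seek(-13, END)): offset=15

Answer: 15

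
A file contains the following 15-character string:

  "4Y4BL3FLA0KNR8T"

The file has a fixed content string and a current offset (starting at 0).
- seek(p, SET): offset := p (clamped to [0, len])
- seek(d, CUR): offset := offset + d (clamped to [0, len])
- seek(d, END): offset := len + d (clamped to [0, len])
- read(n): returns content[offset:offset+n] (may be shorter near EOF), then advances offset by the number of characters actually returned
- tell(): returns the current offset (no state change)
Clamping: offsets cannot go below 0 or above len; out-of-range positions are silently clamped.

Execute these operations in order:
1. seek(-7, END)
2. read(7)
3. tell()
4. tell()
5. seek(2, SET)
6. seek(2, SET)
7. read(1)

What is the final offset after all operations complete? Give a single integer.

After 1 (seek(-7, END)): offset=8
After 2 (read(7)): returned 'A0KNR8T', offset=15
After 3 (tell()): offset=15
After 4 (tell()): offset=15
After 5 (seek(2, SET)): offset=2
After 6 (seek(2, SET)): offset=2
After 7 (read(1)): returned '4', offset=3

Answer: 3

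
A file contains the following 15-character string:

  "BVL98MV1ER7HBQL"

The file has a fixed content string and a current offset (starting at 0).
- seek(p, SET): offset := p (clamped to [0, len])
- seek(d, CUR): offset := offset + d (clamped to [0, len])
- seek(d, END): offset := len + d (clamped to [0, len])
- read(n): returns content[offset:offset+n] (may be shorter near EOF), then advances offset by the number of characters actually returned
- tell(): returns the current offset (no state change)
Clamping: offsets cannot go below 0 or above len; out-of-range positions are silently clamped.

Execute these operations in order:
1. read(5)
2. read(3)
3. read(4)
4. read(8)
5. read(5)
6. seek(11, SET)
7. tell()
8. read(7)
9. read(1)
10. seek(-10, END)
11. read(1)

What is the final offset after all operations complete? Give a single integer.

Answer: 6

Derivation:
After 1 (read(5)): returned 'BVL98', offset=5
After 2 (read(3)): returned 'MV1', offset=8
After 3 (read(4)): returned 'ER7H', offset=12
After 4 (read(8)): returned 'BQL', offset=15
After 5 (read(5)): returned '', offset=15
After 6 (seek(11, SET)): offset=11
After 7 (tell()): offset=11
After 8 (read(7)): returned 'HBQL', offset=15
After 9 (read(1)): returned '', offset=15
After 10 (seek(-10, END)): offset=5
After 11 (read(1)): returned 'M', offset=6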